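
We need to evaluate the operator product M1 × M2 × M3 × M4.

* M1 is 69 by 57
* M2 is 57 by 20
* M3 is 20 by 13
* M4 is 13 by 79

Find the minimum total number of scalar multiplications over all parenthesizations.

136812

Adjacent pairs: M1M2 = 69·57·20 = 78660; M2M3 = 57·20·13 = 14820; M3M4 = 20·13·79 = 20540.
Length 3: M1..M3: k=1: 0+14820+69·57·13=65949; k=2: 78660+0+69·20·13=96600 → min 65949 | M2..M4: k=2: 0+20540+57·20·79=110600; k=3: 14820+0+57·13·79=73359 → min 73359.
Length 4: M1..M4: k=1: 0+73359+69·57·79=384066; k=2: 78660+20540+69·20·79=208220; k=3: 65949+0+69·13·79=136812 → min 136812.
Optimal order: ((M1 × (M2 × M3)) × M4) with cost 136812.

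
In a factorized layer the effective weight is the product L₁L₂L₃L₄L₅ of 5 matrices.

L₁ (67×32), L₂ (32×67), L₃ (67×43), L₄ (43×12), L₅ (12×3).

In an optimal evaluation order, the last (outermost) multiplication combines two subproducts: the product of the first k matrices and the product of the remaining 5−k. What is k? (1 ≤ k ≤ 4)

1

Adjacent pairs: L₁L₂ = 67·32·67 = 143648; L₂L₃ = 32·67·43 = 92192; L₃L₄ = 67·43·12 = 34572; L₄L₅ = 43·12·3 = 1548.
Length 3: L₁..L₃: k=1: 0+92192+67·32·43=184384; k=2: 143648+0+67·67·43=336675 → min 184384 | L₂..L₄: k=2: 0+34572+32·67·12=60300; k=3: 92192+0+32·43·12=108704 → min 60300 | L₃..L₅: k=3: 0+1548+67·43·3=10191; k=4: 34572+0+67·12·3=36984 → min 10191.
Length 4: L₁..L₄: k=1: 0+60300+67·32·12=86028; k=2: 143648+34572+67·67·12=232088; k=3: 184384+0+67·43·12=218956 → min 86028 | L₂..L₅: k=2: 0+10191+32·67·3=16623; k=3: 92192+1548+32·43·3=97868; k=4: 60300+0+32·12·3=61452 → min 16623.
Top-level splits: k=1: (L₁..L₁)·(L₂..L₅) → 0+16623+67·32·3 = 23055; k=2: (L₁..L₂)·(L₃..L₅) → 143648+10191+67·67·3 = 167306; k=3: (L₁..L₃)·(L₄..L₅) → 184384+1548+67·43·3 = 194575; k=4: (L₁..L₄)·(L₅..L₅) → 86028+0+67·12·3 = 88440.
Best split is after L₁, i.e. k = 1.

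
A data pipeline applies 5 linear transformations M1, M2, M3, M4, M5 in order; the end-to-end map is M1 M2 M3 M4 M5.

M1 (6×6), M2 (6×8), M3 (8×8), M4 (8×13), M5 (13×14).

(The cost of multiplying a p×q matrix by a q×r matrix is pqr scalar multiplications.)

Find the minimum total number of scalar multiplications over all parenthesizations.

2388

Adjacent pairs: M1M2 = 6·6·8 = 288; M2M3 = 6·8·8 = 384; M3M4 = 8·8·13 = 832; M4M5 = 8·13·14 = 1456.
Length 3: M1..M3: k=1: 0+384+6·6·8=672; k=2: 288+0+6·8·8=672 → min 672 | M2..M4: k=2: 0+832+6·8·13=1456; k=3: 384+0+6·8·13=1008 → min 1008 | M3..M5: k=3: 0+1456+8·8·14=2352; k=4: 832+0+8·13·14=2288 → min 2288.
Length 4: M1..M4: k=1: 0+1008+6·6·13=1476; k=2: 288+832+6·8·13=1744; k=3: 672+0+6·8·13=1296 → min 1296 | M2..M5: k=2: 0+2288+6·8·14=2960; k=3: 384+1456+6·8·14=2512; k=4: 1008+0+6·13·14=2100 → min 2100.
Length 5: M1..M5: k=1: 0+2100+6·6·14=2604; k=2: 288+2288+6·8·14=3248; k=3: 672+1456+6·8·14=2800; k=4: 1296+0+6·13·14=2388 → min 2388.
Optimal order: (((M1 (M2 M3)) M4) M5) with cost 2388.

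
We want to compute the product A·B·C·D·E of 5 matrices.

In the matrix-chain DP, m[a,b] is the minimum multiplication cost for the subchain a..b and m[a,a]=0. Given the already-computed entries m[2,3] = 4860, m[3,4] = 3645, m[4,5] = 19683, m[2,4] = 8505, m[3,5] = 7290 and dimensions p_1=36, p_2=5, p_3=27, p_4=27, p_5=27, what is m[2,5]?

12150

m[2,5] = min over k∈[2,4] of m[2,k]+m[k+1,5]+p_{1}·p_k·p_{5}.
k=2: 0 + 7290 + 36·5·27 = 12150; k=3: 4860 + 19683 + 36·27·27 = 50787; k=4: 8505 + 0 + 36·27·27 = 34749.
Minimum: 12150 at k=2.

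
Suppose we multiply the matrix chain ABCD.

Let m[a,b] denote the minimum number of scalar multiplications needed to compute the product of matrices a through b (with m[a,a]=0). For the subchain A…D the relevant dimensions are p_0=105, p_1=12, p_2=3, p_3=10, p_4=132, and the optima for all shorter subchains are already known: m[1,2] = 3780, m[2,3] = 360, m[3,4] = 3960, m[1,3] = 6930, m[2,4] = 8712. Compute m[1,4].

49320

m[1,4] = min over k∈[1,3] of m[1,k]+m[k+1,4]+p_{0}·p_k·p_{4}.
k=1: 0 + 8712 + 105·12·132 = 175032; k=2: 3780 + 3960 + 105·3·132 = 49320; k=3: 6930 + 0 + 105·10·132 = 145530.
Minimum: 49320 at k=2.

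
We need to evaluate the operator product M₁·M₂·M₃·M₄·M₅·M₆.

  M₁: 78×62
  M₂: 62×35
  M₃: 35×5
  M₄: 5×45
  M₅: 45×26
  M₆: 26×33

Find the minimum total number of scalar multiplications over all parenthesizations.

58040

Adjacent pairs: M₁M₂ = 78·62·35 = 169260; M₂M₃ = 62·35·5 = 10850; M₃M₄ = 35·5·45 = 7875; M₄M₅ = 5·45·26 = 5850; M₅M₆ = 45·26·33 = 38610.
Length 3: M₁..M₃: k=1: 0+10850+78·62·5=35030; k=2: 169260+0+78·35·5=182910 → min 35030 | M₂..M₄: k=2: 0+7875+62·35·45=105525; k=3: 10850+0+62·5·45=24800 → min 24800 | M₃..M₅: k=3: 0+5850+35·5·26=10400; k=4: 7875+0+35·45·26=48825 → min 10400 | M₄..M₆: k=4: 0+38610+5·45·33=46035; k=5: 5850+0+5·26·33=10140 → min 10140.
Length 4: M₁..M₄: k=1: 0+24800+78·62·45=242420; k=2: 169260+7875+78·35·45=299985; k=3: 35030+0+78·5·45=52580 → min 52580 | M₂..M₅: k=2: 0+10400+62·35·26=66820; k=3: 10850+5850+62·5·26=24760; k=4: 24800+0+62·45·26=97340 → min 24760 | M₃..M₆: k=3: 0+10140+35·5·33=15915; k=4: 7875+38610+35·45·33=98460; k=5: 10400+0+35·26·33=40430 → min 15915.
Length 5: M₁..M₅: k=1: 0+24760+78·62·26=150496; k=2: 169260+10400+78·35·26=250640; k=3: 35030+5850+78·5·26=51020; k=4: 52580+0+78·45·26=143840 → min 51020 | M₂..M₆: k=2: 0+15915+62·35·33=87525; k=3: 10850+10140+62·5·33=31220; k=4: 24800+38610+62·45·33=155480; k=5: 24760+0+62·26·33=77956 → min 31220.
Length 6: M₁..M₆: k=1: 0+31220+78·62·33=190808; k=2: 169260+15915+78·35·33=275265; k=3: 35030+10140+78·5·33=58040; k=4: 52580+38610+78·45·33=207020; k=5: 51020+0+78·26·33=117944 → min 58040.
Optimal order: ((M₁·(M₂·M₃))·((M₄·M₅)·M₆)) with cost 58040.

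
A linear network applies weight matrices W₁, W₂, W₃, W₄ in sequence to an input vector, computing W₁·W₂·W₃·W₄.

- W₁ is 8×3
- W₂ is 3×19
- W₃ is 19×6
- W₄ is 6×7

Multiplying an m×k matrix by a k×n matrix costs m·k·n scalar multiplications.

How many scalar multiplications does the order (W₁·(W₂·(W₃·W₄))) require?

(W₃·W₄): 19×6 by 6×7 → 19×7, cost 19·6·7 = 798
(W₂·(W₃·W₄)): 3×19 by 19×7 → 3×7, cost 3·19·7 = 399; cumulative 1197
(W₁·(W₂·(W₃·W₄))): 8×3 by 3×7 → 8×7, cost 8·3·7 = 168; cumulative 1365
Total: 1365 scalar multiplications.

1365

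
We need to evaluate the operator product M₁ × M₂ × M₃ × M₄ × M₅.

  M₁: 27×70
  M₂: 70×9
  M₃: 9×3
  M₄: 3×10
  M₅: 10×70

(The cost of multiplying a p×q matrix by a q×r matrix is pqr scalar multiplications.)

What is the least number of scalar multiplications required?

15330

Adjacent pairs: M₁M₂ = 27·70·9 = 17010; M₂M₃ = 70·9·3 = 1890; M₃M₄ = 9·3·10 = 270; M₄M₅ = 3·10·70 = 2100.
Length 3: M₁..M₃: k=1: 0+1890+27·70·3=7560; k=2: 17010+0+27·9·3=17739 → min 7560 | M₂..M₄: k=2: 0+270+70·9·10=6570; k=3: 1890+0+70·3·10=3990 → min 3990 | M₃..M₅: k=3: 0+2100+9·3·70=3990; k=4: 270+0+9·10·70=6570 → min 3990.
Length 4: M₁..M₄: k=1: 0+3990+27·70·10=22890; k=2: 17010+270+27·9·10=19710; k=3: 7560+0+27·3·10=8370 → min 8370 | M₂..M₅: k=2: 0+3990+70·9·70=48090; k=3: 1890+2100+70·3·70=18690; k=4: 3990+0+70·10·70=52990 → min 18690.
Length 5: M₁..M₅: k=1: 0+18690+27·70·70=150990; k=2: 17010+3990+27·9·70=38010; k=3: 7560+2100+27·3·70=15330; k=4: 8370+0+27·10·70=27270 → min 15330.
Optimal order: ((M₁ × (M₂ × M₃)) × (M₄ × M₅)) with cost 15330.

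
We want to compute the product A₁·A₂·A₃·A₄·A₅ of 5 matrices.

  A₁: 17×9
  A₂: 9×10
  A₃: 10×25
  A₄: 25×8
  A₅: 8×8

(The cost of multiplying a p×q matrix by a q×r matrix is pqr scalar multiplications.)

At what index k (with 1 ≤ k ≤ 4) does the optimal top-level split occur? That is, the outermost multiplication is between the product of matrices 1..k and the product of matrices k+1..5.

1

Adjacent pairs: A₁A₂ = 17·9·10 = 1530; A₂A₃ = 9·10·25 = 2250; A₃A₄ = 10·25·8 = 2000; A₄A₅ = 25·8·8 = 1600.
Length 3: A₁..A₃: k=1: 0+2250+17·9·25=6075; k=2: 1530+0+17·10·25=5780 → min 5780 | A₂..A₄: k=2: 0+2000+9·10·8=2720; k=3: 2250+0+9·25·8=4050 → min 2720 | A₃..A₅: k=3: 0+1600+10·25·8=3600; k=4: 2000+0+10·8·8=2640 → min 2640.
Length 4: A₁..A₄: k=1: 0+2720+17·9·8=3944; k=2: 1530+2000+17·10·8=4890; k=3: 5780+0+17·25·8=9180 → min 3944 | A₂..A₅: k=2: 0+2640+9·10·8=3360; k=3: 2250+1600+9·25·8=5650; k=4: 2720+0+9·8·8=3296 → min 3296.
Top-level splits: k=1: (A₁..A₁)·(A₂..A₅) → 0+3296+17·9·8 = 4520; k=2: (A₁..A₂)·(A₃..A₅) → 1530+2640+17·10·8 = 5530; k=3: (A₁..A₃)·(A₄..A₅) → 5780+1600+17·25·8 = 10780; k=4: (A₁..A₄)·(A₅..A₅) → 3944+0+17·8·8 = 5032.
Best split is after A₁, i.e. k = 1.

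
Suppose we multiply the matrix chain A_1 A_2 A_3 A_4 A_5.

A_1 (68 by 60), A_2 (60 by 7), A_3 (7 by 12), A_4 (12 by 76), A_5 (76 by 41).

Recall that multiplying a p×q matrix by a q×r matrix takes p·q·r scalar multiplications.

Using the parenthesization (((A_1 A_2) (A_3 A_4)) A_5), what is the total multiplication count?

283008

(A_1 A_2): 68×60 by 60×7 → 68×7, cost 68·60·7 = 28560
(A_3 A_4): 7×12 by 12×76 → 7×76, cost 7·12·76 = 6384
((A_1 A_2) (A_3 A_4)): 68×7 by 7×76 → 68×76, cost 68·7·76 = 36176; cumulative 71120
(((A_1 A_2) (A_3 A_4)) A_5): 68×76 by 76×41 → 68×41, cost 68·76·41 = 211888; cumulative 283008
Total: 283008 scalar multiplications.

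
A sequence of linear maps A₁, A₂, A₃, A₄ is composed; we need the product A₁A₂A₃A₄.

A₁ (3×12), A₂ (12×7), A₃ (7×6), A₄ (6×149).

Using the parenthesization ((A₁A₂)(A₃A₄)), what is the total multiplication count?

(A₁A₂): 3×12 by 12×7 → 3×7, cost 3·12·7 = 252
(A₃A₄): 7×6 by 6×149 → 7×149, cost 7·6·149 = 6258
((A₁A₂)(A₃A₄)): 3×7 by 7×149 → 3×149, cost 3·7·149 = 3129; cumulative 9639
Total: 9639 scalar multiplications.

9639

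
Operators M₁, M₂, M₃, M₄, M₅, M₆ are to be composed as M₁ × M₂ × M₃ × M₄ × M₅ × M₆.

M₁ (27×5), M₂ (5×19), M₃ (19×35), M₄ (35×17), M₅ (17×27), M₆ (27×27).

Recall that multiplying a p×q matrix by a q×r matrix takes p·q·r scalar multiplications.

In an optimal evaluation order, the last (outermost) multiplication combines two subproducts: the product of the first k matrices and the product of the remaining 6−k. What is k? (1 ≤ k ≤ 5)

1

Adjacent pairs: M₁M₂ = 27·5·19 = 2565; M₂M₃ = 5·19·35 = 3325; M₃M₄ = 19·35·17 = 11305; M₄M₅ = 35·17·27 = 16065; M₅M₆ = 17·27·27 = 12393.
Length 3: M₁..M₃: k=1: 0+3325+27·5·35=8050; k=2: 2565+0+27·19·35=20520 → min 8050 | M₂..M₄: k=2: 0+11305+5·19·17=12920; k=3: 3325+0+5·35·17=6300 → min 6300 | M₃..M₅: k=3: 0+16065+19·35·27=34020; k=4: 11305+0+19·17·27=20026 → min 20026 | M₄..M₆: k=4: 0+12393+35·17·27=28458; k=5: 16065+0+35·27·27=41580 → min 28458.
Length 4: M₁..M₄: k=1: 0+6300+27·5·17=8595; k=2: 2565+11305+27·19·17=22591; k=3: 8050+0+27·35·17=24115 → min 8595 | M₂..M₅: k=2: 0+20026+5·19·27=22591; k=3: 3325+16065+5·35·27=24115; k=4: 6300+0+5·17·27=8595 → min 8595 | M₃..M₆: k=3: 0+28458+19·35·27=46413; k=4: 11305+12393+19·17·27=32419; k=5: 20026+0+19·27·27=33877 → min 32419.
Length 5: M₁..M₅: k=1: 0+8595+27·5·27=12240; k=2: 2565+20026+27·19·27=36442; k=3: 8050+16065+27·35·27=49630; k=4: 8595+0+27·17·27=20988 → min 12240 | M₂..M₆: k=2: 0+32419+5·19·27=34984; k=3: 3325+28458+5·35·27=36508; k=4: 6300+12393+5·17·27=20988; k=5: 8595+0+5·27·27=12240 → min 12240.
Top-level splits: k=1: (M₁..M₁)·(M₂..M₆) → 0+12240+27·5·27 = 15885; k=2: (M₁..M₂)·(M₃..M₆) → 2565+32419+27·19·27 = 48835; k=3: (M₁..M₃)·(M₄..M₆) → 8050+28458+27·35·27 = 62023; k=4: (M₁..M₄)·(M₅..M₆) → 8595+12393+27·17·27 = 33381; k=5: (M₁..M₅)·(M₆..M₆) → 12240+0+27·27·27 = 31923.
Best split is after M₁, i.e. k = 1.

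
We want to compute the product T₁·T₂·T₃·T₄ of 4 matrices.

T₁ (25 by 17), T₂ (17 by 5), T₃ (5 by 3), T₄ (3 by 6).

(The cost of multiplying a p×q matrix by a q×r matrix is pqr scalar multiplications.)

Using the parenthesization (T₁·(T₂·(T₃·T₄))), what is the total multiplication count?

(T₃·T₄): 5×3 by 3×6 → 5×6, cost 5·3·6 = 90
(T₂·(T₃·T₄)): 17×5 by 5×6 → 17×6, cost 17·5·6 = 510; cumulative 600
(T₁·(T₂·(T₃·T₄))): 25×17 by 17×6 → 25×6, cost 25·17·6 = 2550; cumulative 3150
Total: 3150 scalar multiplications.

3150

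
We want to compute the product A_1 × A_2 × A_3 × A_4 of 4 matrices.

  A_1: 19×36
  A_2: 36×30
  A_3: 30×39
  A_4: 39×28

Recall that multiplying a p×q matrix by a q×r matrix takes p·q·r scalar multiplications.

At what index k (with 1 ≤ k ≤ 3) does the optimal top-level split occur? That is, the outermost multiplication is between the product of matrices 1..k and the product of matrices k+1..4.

3

Adjacent pairs: A_1A_2 = 19·36·30 = 20520; A_2A_3 = 36·30·39 = 42120; A_3A_4 = 30·39·28 = 32760.
Length 3: A_1..A_3: k=1: 0+42120+19·36·39=68796; k=2: 20520+0+19·30·39=42750 → min 42750 | A_2..A_4: k=2: 0+32760+36·30·28=63000; k=3: 42120+0+36·39·28=81432 → min 63000.
Top-level splits: k=1: (A_1..A_1)·(A_2..A_4) → 0+63000+19·36·28 = 82152; k=2: (A_1..A_2)·(A_3..A_4) → 20520+32760+19·30·28 = 69240; k=3: (A_1..A_3)·(A_4..A_4) → 42750+0+19·39·28 = 63498.
Best split is after A_3, i.e. k = 3.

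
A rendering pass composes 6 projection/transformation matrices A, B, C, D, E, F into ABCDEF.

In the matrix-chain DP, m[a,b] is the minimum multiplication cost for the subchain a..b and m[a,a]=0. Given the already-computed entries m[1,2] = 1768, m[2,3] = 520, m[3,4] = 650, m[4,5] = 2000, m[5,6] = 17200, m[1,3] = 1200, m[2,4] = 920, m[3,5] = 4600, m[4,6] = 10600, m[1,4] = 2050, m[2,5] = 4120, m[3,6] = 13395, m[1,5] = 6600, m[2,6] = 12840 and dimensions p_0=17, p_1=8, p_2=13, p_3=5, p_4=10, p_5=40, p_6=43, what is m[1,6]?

m[1,6] = min over k∈[1,5] of m[1,k]+m[k+1,6]+p_{0}·p_k·p_{6}.
k=1: 0 + 12840 + 17·8·43 = 18688; k=2: 1768 + 13395 + 17·13·43 = 24666; k=3: 1200 + 10600 + 17·5·43 = 15455; k=4: 2050 + 17200 + 17·10·43 = 26560; k=5: 6600 + 0 + 17·40·43 = 35840.
Minimum: 15455 at k=3.

15455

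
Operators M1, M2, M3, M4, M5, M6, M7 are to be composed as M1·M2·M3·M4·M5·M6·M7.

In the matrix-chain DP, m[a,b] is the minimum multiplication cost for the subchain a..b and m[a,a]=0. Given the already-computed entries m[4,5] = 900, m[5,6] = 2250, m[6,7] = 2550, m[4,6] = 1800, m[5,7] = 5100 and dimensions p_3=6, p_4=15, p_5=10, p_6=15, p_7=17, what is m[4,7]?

m[4,7] = min over k∈[4,6] of m[4,k]+m[k+1,7]+p_{3}·p_k·p_{7}.
k=4: 0 + 5100 + 6·15·17 = 6630; k=5: 900 + 2550 + 6·10·17 = 4470; k=6: 1800 + 0 + 6·15·17 = 3330.
Minimum: 3330 at k=6.

3330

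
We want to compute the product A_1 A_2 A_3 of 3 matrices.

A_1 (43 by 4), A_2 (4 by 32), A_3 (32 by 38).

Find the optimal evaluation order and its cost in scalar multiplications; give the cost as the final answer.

11400

(A_1 (A_2 A_3)): cost 11400.
((A_1 A_2) A_3): cost 57792.
Optimal: (A_1 (A_2 A_3)) with cost 11400.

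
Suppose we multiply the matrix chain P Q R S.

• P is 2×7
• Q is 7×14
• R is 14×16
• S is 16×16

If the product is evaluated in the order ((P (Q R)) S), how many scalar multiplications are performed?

(Q R): 7×14 by 14×16 → 7×16, cost 7·14·16 = 1568
(P (Q R)): 2×7 by 7×16 → 2×16, cost 2·7·16 = 224; cumulative 1792
((P (Q R)) S): 2×16 by 16×16 → 2×16, cost 2·16·16 = 512; cumulative 2304
Total: 2304 scalar multiplications.

2304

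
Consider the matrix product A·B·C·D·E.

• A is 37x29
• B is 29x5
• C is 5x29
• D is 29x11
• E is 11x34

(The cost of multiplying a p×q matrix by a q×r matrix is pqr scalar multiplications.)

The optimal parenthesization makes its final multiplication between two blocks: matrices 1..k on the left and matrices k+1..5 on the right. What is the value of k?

2

Adjacent pairs: AB = 37·29·5 = 5365; BC = 29·5·29 = 4205; CD = 5·29·11 = 1595; DE = 29·11·34 = 10846.
Length 3: A..C: k=1: 0+4205+37·29·29=35322; k=2: 5365+0+37·5·29=10730 → min 10730 | B..D: k=2: 0+1595+29·5·11=3190; k=3: 4205+0+29·29·11=13456 → min 3190 | C..E: k=3: 0+10846+5·29·34=15776; k=4: 1595+0+5·11·34=3465 → min 3465.
Length 4: A..D: k=1: 0+3190+37·29·11=14993; k=2: 5365+1595+37·5·11=8995; k=3: 10730+0+37·29·11=22533 → min 8995 | B..E: k=2: 0+3465+29·5·34=8395; k=3: 4205+10846+29·29·34=43645; k=4: 3190+0+29·11·34=14036 → min 8395.
Top-level splits: k=1: (A..A)·(B..E) → 0+8395+37·29·34 = 44877; k=2: (A..B)·(C..E) → 5365+3465+37·5·34 = 15120; k=3: (A..C)·(D..E) → 10730+10846+37·29·34 = 58058; k=4: (A..D)·(E..E) → 8995+0+37·11·34 = 22833.
Best split is after B, i.e. k = 2.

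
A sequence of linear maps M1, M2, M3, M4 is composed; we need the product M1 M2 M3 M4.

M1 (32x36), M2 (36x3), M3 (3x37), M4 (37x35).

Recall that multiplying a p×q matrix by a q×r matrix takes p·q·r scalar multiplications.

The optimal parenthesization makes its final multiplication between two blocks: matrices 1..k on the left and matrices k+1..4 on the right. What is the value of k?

Adjacent pairs: M1M2 = 32·36·3 = 3456; M2M3 = 36·3·37 = 3996; M3M4 = 3·37·35 = 3885.
Length 3: M1..M3: k=1: 0+3996+32·36·37=46620; k=2: 3456+0+32·3·37=7008 → min 7008 | M2..M4: k=2: 0+3885+36·3·35=7665; k=3: 3996+0+36·37·35=50616 → min 7665.
Top-level splits: k=1: (M1..M1)·(M2..M4) → 0+7665+32·36·35 = 47985; k=2: (M1..M2)·(M3..M4) → 3456+3885+32·3·35 = 10701; k=3: (M1..M3)·(M4..M4) → 7008+0+32·37·35 = 48448.
Best split is after M2, i.e. k = 2.

2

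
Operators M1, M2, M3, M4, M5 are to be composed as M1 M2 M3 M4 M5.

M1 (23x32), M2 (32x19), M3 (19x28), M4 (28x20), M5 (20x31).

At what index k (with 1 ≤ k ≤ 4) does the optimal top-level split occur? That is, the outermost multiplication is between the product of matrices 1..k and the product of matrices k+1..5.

4

Adjacent pairs: M1M2 = 23·32·19 = 13984; M2M3 = 32·19·28 = 17024; M3M4 = 19·28·20 = 10640; M4M5 = 28·20·31 = 17360.
Length 3: M1..M3: k=1: 0+17024+23·32·28=37632; k=2: 13984+0+23·19·28=26220 → min 26220 | M2..M4: k=2: 0+10640+32·19·20=22800; k=3: 17024+0+32·28·20=34944 → min 22800 | M3..M5: k=3: 0+17360+19·28·31=33852; k=4: 10640+0+19·20·31=22420 → min 22420.
Length 4: M1..M4: k=1: 0+22800+23·32·20=37520; k=2: 13984+10640+23·19·20=33364; k=3: 26220+0+23·28·20=39100 → min 33364 | M2..M5: k=2: 0+22420+32·19·31=41268; k=3: 17024+17360+32·28·31=62160; k=4: 22800+0+32·20·31=42640 → min 41268.
Top-level splits: k=1: (M1..M1)·(M2..M5) → 0+41268+23·32·31 = 64084; k=2: (M1..M2)·(M3..M5) → 13984+22420+23·19·31 = 49951; k=3: (M1..M3)·(M4..M5) → 26220+17360+23·28·31 = 63544; k=4: (M1..M4)·(M5..M5) → 33364+0+23·20·31 = 47624.
Best split is after M4, i.e. k = 4.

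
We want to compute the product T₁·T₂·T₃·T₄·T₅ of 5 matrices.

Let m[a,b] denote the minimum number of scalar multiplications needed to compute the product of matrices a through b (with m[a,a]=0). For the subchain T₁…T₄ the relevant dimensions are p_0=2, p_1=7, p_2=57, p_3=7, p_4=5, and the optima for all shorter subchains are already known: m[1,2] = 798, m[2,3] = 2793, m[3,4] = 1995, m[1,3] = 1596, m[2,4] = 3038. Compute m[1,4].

1666

m[1,4] = min over k∈[1,3] of m[1,k]+m[k+1,4]+p_{0}·p_k·p_{4}.
k=1: 0 + 3038 + 2·7·5 = 3108; k=2: 798 + 1995 + 2·57·5 = 3363; k=3: 1596 + 0 + 2·7·5 = 1666.
Minimum: 1666 at k=3.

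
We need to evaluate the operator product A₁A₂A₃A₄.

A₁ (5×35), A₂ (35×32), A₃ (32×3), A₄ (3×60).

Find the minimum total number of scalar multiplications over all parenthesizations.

Adjacent pairs: A₁A₂ = 5·35·32 = 5600; A₂A₃ = 35·32·3 = 3360; A₃A₄ = 32·3·60 = 5760.
Length 3: A₁..A₃: k=1: 0+3360+5·35·3=3885; k=2: 5600+0+5·32·3=6080 → min 3885 | A₂..A₄: k=2: 0+5760+35·32·60=72960; k=3: 3360+0+35·3·60=9660 → min 9660.
Length 4: A₁..A₄: k=1: 0+9660+5·35·60=20160; k=2: 5600+5760+5·32·60=20960; k=3: 3885+0+5·3·60=4785 → min 4785.
Optimal order: ((A₁(A₂A₃))A₄) with cost 4785.

4785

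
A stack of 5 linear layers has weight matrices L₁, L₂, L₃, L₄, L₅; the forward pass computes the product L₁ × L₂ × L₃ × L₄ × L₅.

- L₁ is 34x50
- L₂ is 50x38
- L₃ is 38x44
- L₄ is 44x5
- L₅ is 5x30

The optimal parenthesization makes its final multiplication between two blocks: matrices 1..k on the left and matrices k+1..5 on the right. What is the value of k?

4

Adjacent pairs: L₁L₂ = 34·50·38 = 64600; L₂L₃ = 50·38·44 = 83600; L₃L₄ = 38·44·5 = 8360; L₄L₅ = 44·5·30 = 6600.
Length 3: L₁..L₃: k=1: 0+83600+34·50·44=158400; k=2: 64600+0+34·38·44=121448 → min 121448 | L₂..L₄: k=2: 0+8360+50·38·5=17860; k=3: 83600+0+50·44·5=94600 → min 17860 | L₃..L₅: k=3: 0+6600+38·44·30=56760; k=4: 8360+0+38·5·30=14060 → min 14060.
Length 4: L₁..L₄: k=1: 0+17860+34·50·5=26360; k=2: 64600+8360+34·38·5=79420; k=3: 121448+0+34·44·5=128928 → min 26360 | L₂..L₅: k=2: 0+14060+50·38·30=71060; k=3: 83600+6600+50·44·30=156200; k=4: 17860+0+50·5·30=25360 → min 25360.
Top-level splits: k=1: (L₁..L₁)·(L₂..L₅) → 0+25360+34·50·30 = 76360; k=2: (L₁..L₂)·(L₃..L₅) → 64600+14060+34·38·30 = 117420; k=3: (L₁..L₃)·(L₄..L₅) → 121448+6600+34·44·30 = 172928; k=4: (L₁..L₄)·(L₅..L₅) → 26360+0+34·5·30 = 31460.
Best split is after L₄, i.e. k = 4.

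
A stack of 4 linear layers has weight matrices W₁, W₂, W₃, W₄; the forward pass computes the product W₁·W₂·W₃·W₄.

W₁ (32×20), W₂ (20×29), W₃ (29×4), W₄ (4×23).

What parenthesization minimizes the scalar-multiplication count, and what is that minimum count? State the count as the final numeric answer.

7824

Adjacent pairs: W₁W₂ = 32·20·29 = 18560; W₂W₃ = 20·29·4 = 2320; W₃W₄ = 29·4·23 = 2668.
Length 3: W₁..W₃: k=1: 0+2320+32·20·4=4880; k=2: 18560+0+32·29·4=22272 → min 4880 | W₂..W₄: k=2: 0+2668+20·29·23=16008; k=3: 2320+0+20·4·23=4160 → min 4160.
Length 4: W₁..W₄: k=1: 0+4160+32·20·23=18880; k=2: 18560+2668+32·29·23=42572; k=3: 4880+0+32·4·23=7824 → min 7824.
Optimal parenthesization: ((W₁·(W₂·W₃))·W₄) with cost 7824.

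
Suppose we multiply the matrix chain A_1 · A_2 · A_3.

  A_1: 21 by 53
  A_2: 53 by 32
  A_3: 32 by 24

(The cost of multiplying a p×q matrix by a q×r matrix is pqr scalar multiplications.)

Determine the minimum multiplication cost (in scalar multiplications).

Order (A_1 · (A_2 · A_3)): (A_2 · A_3): 53×32 by 32×24 → 53×24, cost 53·32·24 = 40704; (A_1 · (A_2 · A_3)): 21×53 by 53×24 → 21×24, cost 21·53·24 = 26712; cumulative 67416. Total 67416.
Order ((A_1 · A_2) · A_3): (A_1 · A_2): 21×53 by 53×32 → 21×32, cost 21·53·32 = 35616; ((A_1 · A_2) · A_3): 21×32 by 32×24 → 21×24, cost 21·32·24 = 16128; cumulative 51744. Total 51744.
Minimum: 51744.

51744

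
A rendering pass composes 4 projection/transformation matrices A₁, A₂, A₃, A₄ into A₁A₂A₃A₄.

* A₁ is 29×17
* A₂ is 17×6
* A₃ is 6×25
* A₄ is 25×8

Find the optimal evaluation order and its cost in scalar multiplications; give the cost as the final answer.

5550

Adjacent pairs: A₁A₂ = 29·17·6 = 2958; A₂A₃ = 17·6·25 = 2550; A₃A₄ = 6·25·8 = 1200.
Length 3: A₁..A₃: k=1: 0+2550+29·17·25=14875; k=2: 2958+0+29·6·25=7308 → min 7308 | A₂..A₄: k=2: 0+1200+17·6·8=2016; k=3: 2550+0+17·25·8=5950 → min 2016.
Length 4: A₁..A₄: k=1: 0+2016+29·17·8=5960; k=2: 2958+1200+29·6·8=5550; k=3: 7308+0+29·25·8=13108 → min 5550.
Optimal parenthesization: ((A₁A₂)(A₃A₄)) with cost 5550.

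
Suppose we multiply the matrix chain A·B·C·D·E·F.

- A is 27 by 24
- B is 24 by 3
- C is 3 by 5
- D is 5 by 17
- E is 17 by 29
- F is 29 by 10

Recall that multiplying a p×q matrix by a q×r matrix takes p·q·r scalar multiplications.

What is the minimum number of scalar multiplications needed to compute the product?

5358

Adjacent pairs: AB = 27·24·3 = 1944; BC = 24·3·5 = 360; CD = 3·5·17 = 255; DE = 5·17·29 = 2465; EF = 17·29·10 = 4930.
Length 3: A..C: k=1: 0+360+27·24·5=3600; k=2: 1944+0+27·3·5=2349 → min 2349 | B..D: k=2: 0+255+24·3·17=1479; k=3: 360+0+24·5·17=2400 → min 1479 | C..E: k=3: 0+2465+3·5·29=2900; k=4: 255+0+3·17·29=1734 → min 1734 | D..F: k=4: 0+4930+5·17·10=5780; k=5: 2465+0+5·29·10=3915 → min 3915.
Length 4: A..D: k=1: 0+1479+27·24·17=12495; k=2: 1944+255+27·3·17=3576; k=3: 2349+0+27·5·17=4644 → min 3576 | B..E: k=2: 0+1734+24·3·29=3822; k=3: 360+2465+24·5·29=6305; k=4: 1479+0+24·17·29=13311 → min 3822 | C..F: k=3: 0+3915+3·5·10=4065; k=4: 255+4930+3·17·10=5695; k=5: 1734+0+3·29·10=2604 → min 2604.
Length 5: A..E: k=1: 0+3822+27·24·29=22614; k=2: 1944+1734+27·3·29=6027; k=3: 2349+2465+27·5·29=8729; k=4: 3576+0+27·17·29=16887 → min 6027 | B..F: k=2: 0+2604+24·3·10=3324; k=3: 360+3915+24·5·10=5475; k=4: 1479+4930+24·17·10=10489; k=5: 3822+0+24·29·10=10782 → min 3324.
Length 6: A..F: k=1: 0+3324+27·24·10=9804; k=2: 1944+2604+27·3·10=5358; k=3: 2349+3915+27·5·10=7614; k=4: 3576+4930+27·17·10=13096; k=5: 6027+0+27·29·10=13857 → min 5358.
Optimal order: ((A·B)·(((C·D)·E)·F)) with cost 5358.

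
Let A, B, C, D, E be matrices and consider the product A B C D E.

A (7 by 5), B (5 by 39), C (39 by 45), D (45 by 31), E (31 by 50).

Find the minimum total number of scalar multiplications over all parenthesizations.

25250

Adjacent pairs: AB = 7·5·39 = 1365; BC = 5·39·45 = 8775; CD = 39·45·31 = 54405; DE = 45·31·50 = 69750.
Length 3: A..C: k=1: 0+8775+7·5·45=10350; k=2: 1365+0+7·39·45=13650 → min 10350 | B..D: k=2: 0+54405+5·39·31=60450; k=3: 8775+0+5·45·31=15750 → min 15750 | C..E: k=3: 0+69750+39·45·50=157500; k=4: 54405+0+39·31·50=114855 → min 114855.
Length 4: A..D: k=1: 0+15750+7·5·31=16835; k=2: 1365+54405+7·39·31=64233; k=3: 10350+0+7·45·31=20115 → min 16835 | B..E: k=2: 0+114855+5·39·50=124605; k=3: 8775+69750+5·45·50=89775; k=4: 15750+0+5·31·50=23500 → min 23500.
Length 5: A..E: k=1: 0+23500+7·5·50=25250; k=2: 1365+114855+7·39·50=129870; k=3: 10350+69750+7·45·50=95850; k=4: 16835+0+7·31·50=27685 → min 25250.
Optimal order: (A (((B C) D) E)) with cost 25250.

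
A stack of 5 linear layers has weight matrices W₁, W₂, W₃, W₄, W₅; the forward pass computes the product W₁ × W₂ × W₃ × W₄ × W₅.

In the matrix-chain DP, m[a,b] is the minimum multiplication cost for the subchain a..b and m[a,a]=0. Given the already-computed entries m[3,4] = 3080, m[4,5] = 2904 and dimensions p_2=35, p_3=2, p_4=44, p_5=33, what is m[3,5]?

5214

m[3,5] = min over k∈[3,4] of m[3,k]+m[k+1,5]+p_{2}·p_k·p_{5}.
k=3: 0 + 2904 + 35·2·33 = 5214; k=4: 3080 + 0 + 35·44·33 = 53900.
Minimum: 5214 at k=3.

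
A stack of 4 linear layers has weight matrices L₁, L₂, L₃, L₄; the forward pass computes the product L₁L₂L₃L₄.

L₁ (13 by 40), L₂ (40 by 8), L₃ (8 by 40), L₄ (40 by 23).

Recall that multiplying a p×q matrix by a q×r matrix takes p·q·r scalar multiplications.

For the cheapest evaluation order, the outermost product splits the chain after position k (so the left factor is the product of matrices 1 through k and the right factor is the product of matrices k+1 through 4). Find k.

Adjacent pairs: L₁L₂ = 13·40·8 = 4160; L₂L₃ = 40·8·40 = 12800; L₃L₄ = 8·40·23 = 7360.
Length 3: L₁..L₃: k=1: 0+12800+13·40·40=33600; k=2: 4160+0+13·8·40=8320 → min 8320 | L₂..L₄: k=2: 0+7360+40·8·23=14720; k=3: 12800+0+40·40·23=49600 → min 14720.
Top-level splits: k=1: (L₁..L₁)·(L₂..L₄) → 0+14720+13·40·23 = 26680; k=2: (L₁..L₂)·(L₃..L₄) → 4160+7360+13·8·23 = 13912; k=3: (L₁..L₃)·(L₄..L₄) → 8320+0+13·40·23 = 20280.
Best split is after L₂, i.e. k = 2.

2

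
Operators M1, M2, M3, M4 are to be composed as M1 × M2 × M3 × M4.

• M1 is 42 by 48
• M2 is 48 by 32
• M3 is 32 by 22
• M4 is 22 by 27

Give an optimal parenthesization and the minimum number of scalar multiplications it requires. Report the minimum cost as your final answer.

103092

Adjacent pairs: M1M2 = 42·48·32 = 64512; M2M3 = 48·32·22 = 33792; M3M4 = 32·22·27 = 19008.
Length 3: M1..M3: k=1: 0+33792+42·48·22=78144; k=2: 64512+0+42·32·22=94080 → min 78144 | M2..M4: k=2: 0+19008+48·32·27=60480; k=3: 33792+0+48·22·27=62304 → min 60480.
Length 4: M1..M4: k=1: 0+60480+42·48·27=114912; k=2: 64512+19008+42·32·27=119808; k=3: 78144+0+42·22·27=103092 → min 103092.
Optimal parenthesization: ((M1 × (M2 × M3)) × M4) with cost 103092.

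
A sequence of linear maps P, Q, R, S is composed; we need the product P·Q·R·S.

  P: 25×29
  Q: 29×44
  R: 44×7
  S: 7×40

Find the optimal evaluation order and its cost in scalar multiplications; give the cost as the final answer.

21007

Adjacent pairs: PQ = 25·29·44 = 31900; QR = 29·44·7 = 8932; RS = 44·7·40 = 12320.
Length 3: P..R: k=1: 0+8932+25·29·7=14007; k=2: 31900+0+25·44·7=39600 → min 14007 | Q..S: k=2: 0+12320+29·44·40=63360; k=3: 8932+0+29·7·40=17052 → min 17052.
Length 4: P..S: k=1: 0+17052+25·29·40=46052; k=2: 31900+12320+25·44·40=88220; k=3: 14007+0+25·7·40=21007 → min 21007.
Optimal parenthesization: ((P·(Q·R))·S) with cost 21007.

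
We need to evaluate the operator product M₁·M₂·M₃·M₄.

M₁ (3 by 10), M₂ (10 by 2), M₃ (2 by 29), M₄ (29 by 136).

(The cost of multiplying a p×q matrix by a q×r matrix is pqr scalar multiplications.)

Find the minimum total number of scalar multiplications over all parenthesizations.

8764

Adjacent pairs: M₁M₂ = 3·10·2 = 60; M₂M₃ = 10·2·29 = 580; M₃M₄ = 2·29·136 = 7888.
Length 3: M₁..M₃: k=1: 0+580+3·10·29=1450; k=2: 60+0+3·2·29=234 → min 234 | M₂..M₄: k=2: 0+7888+10·2·136=10608; k=3: 580+0+10·29·136=40020 → min 10608.
Length 4: M₁..M₄: k=1: 0+10608+3·10·136=14688; k=2: 60+7888+3·2·136=8764; k=3: 234+0+3·29·136=12066 → min 8764.
Optimal order: ((M₁·M₂)·(M₃·M₄)) with cost 8764.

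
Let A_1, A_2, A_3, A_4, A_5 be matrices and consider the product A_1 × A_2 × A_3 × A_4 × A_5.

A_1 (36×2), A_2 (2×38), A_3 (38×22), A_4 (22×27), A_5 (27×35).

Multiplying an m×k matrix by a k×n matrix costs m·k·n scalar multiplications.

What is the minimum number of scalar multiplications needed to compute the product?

7270

Adjacent pairs: A_1A_2 = 36·2·38 = 2736; A_2A_3 = 2·38·22 = 1672; A_3A_4 = 38·22·27 = 22572; A_4A_5 = 22·27·35 = 20790.
Length 3: A_1..A_3: k=1: 0+1672+36·2·22=3256; k=2: 2736+0+36·38·22=32832 → min 3256 | A_2..A_4: k=2: 0+22572+2·38·27=24624; k=3: 1672+0+2·22·27=2860 → min 2860 | A_3..A_5: k=3: 0+20790+38·22·35=50050; k=4: 22572+0+38·27·35=58482 → min 50050.
Length 4: A_1..A_4: k=1: 0+2860+36·2·27=4804; k=2: 2736+22572+36·38·27=62244; k=3: 3256+0+36·22·27=24640 → min 4804 | A_2..A_5: k=2: 0+50050+2·38·35=52710; k=3: 1672+20790+2·22·35=24002; k=4: 2860+0+2·27·35=4750 → min 4750.
Length 5: A_1..A_5: k=1: 0+4750+36·2·35=7270; k=2: 2736+50050+36·38·35=100666; k=3: 3256+20790+36·22·35=51766; k=4: 4804+0+36·27·35=38824 → min 7270.
Optimal order: (A_1 × (((A_2 × A_3) × A_4) × A_5)) with cost 7270.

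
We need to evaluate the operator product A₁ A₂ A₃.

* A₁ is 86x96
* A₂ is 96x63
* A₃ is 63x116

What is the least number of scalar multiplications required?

Order (A₁ (A₂ A₃)): (A₂ A₃): 96×63 by 63×116 → 96×116, cost 96·63·116 = 701568; (A₁ (A₂ A₃)): 86×96 by 96×116 → 86×116, cost 86·96·116 = 957696; cumulative 1659264. Total 1659264.
Order ((A₁ A₂) A₃): (A₁ A₂): 86×96 by 96×63 → 86×63, cost 86·96·63 = 520128; ((A₁ A₂) A₃): 86×63 by 63×116 → 86×116, cost 86·63·116 = 628488; cumulative 1148616. Total 1148616.
Minimum: 1148616.

1148616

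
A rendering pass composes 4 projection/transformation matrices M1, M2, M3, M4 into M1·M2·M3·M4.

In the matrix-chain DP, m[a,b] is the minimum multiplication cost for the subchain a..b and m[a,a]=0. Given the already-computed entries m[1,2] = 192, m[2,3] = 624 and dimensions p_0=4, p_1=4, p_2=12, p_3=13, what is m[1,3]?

m[1,3] = min over k∈[1,2] of m[1,k]+m[k+1,3]+p_{0}·p_k·p_{3}.
k=1: 0 + 624 + 4·4·13 = 832; k=2: 192 + 0 + 4·12·13 = 816.
Minimum: 816 at k=2.

816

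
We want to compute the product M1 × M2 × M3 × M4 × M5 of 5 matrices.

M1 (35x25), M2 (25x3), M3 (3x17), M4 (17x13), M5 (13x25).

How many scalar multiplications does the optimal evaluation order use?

6888

Adjacent pairs: M1M2 = 35·25·3 = 2625; M2M3 = 25·3·17 = 1275; M3M4 = 3·17·13 = 663; M4M5 = 17·13·25 = 5525.
Length 3: M1..M3: k=1: 0+1275+35·25·17=16150; k=2: 2625+0+35·3·17=4410 → min 4410 | M2..M4: k=2: 0+663+25·3·13=1638; k=3: 1275+0+25·17·13=6800 → min 1638 | M3..M5: k=3: 0+5525+3·17·25=6800; k=4: 663+0+3·13·25=1638 → min 1638.
Length 4: M1..M4: k=1: 0+1638+35·25·13=13013; k=2: 2625+663+35·3·13=4653; k=3: 4410+0+35·17·13=12145 → min 4653 | M2..M5: k=2: 0+1638+25·3·25=3513; k=3: 1275+5525+25·17·25=17425; k=4: 1638+0+25·13·25=9763 → min 3513.
Length 5: M1..M5: k=1: 0+3513+35·25·25=25388; k=2: 2625+1638+35·3·25=6888; k=3: 4410+5525+35·17·25=24810; k=4: 4653+0+35·13·25=16028 → min 6888.
Optimal order: ((M1 × M2) × ((M3 × M4) × M5)) with cost 6888.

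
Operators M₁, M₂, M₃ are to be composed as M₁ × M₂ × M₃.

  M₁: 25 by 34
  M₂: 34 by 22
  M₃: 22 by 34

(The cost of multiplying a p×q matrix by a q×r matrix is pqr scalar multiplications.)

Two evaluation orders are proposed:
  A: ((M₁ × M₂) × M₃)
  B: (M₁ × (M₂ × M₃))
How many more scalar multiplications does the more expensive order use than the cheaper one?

16932

Order A = ((M₁ × M₂) × M₃): (M₁ × M₂): 25×34 by 34×22 → 25×22, cost 25·34·22 = 18700; ((M₁ × M₂) × M₃): 25×22 by 22×34 → 25×34, cost 25·22·34 = 18700; cumulative 37400. Total 37400.
Order B = (M₁ × (M₂ × M₃)): (M₂ × M₃): 34×22 by 22×34 → 34×34, cost 34·22·34 = 25432; (M₁ × (M₂ × M₃)): 25×34 by 34×34 → 25×34, cost 25·34·34 = 28900; cumulative 54332. Total 54332.
Difference: |37400 − 54332| = 16932.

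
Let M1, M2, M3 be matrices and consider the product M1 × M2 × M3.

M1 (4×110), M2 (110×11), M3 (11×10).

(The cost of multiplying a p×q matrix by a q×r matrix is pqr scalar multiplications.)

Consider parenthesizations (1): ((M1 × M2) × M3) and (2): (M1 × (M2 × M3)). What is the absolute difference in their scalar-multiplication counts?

11220

Order (1) = ((M1 × M2) × M3): (M1 × M2): 4×110 by 110×11 → 4×11, cost 4·110·11 = 4840; ((M1 × M2) × M3): 4×11 by 11×10 → 4×10, cost 4·11·10 = 440; cumulative 5280. Total 5280.
Order (2) = (M1 × (M2 × M3)): (M2 × M3): 110×11 by 11×10 → 110×10, cost 110·11·10 = 12100; (M1 × (M2 × M3)): 4×110 by 110×10 → 4×10, cost 4·110·10 = 4400; cumulative 16500. Total 16500.
Difference: |5280 − 16500| = 11220.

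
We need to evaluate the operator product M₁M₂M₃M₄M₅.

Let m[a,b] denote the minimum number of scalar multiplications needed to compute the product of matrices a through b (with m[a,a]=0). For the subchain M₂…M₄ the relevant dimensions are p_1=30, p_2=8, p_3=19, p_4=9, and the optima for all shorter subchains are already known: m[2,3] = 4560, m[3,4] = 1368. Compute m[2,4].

3528

m[2,4] = min over k∈[2,3] of m[2,k]+m[k+1,4]+p_{1}·p_k·p_{4}.
k=2: 0 + 1368 + 30·8·9 = 3528; k=3: 4560 + 0 + 30·19·9 = 9690.
Minimum: 3528 at k=2.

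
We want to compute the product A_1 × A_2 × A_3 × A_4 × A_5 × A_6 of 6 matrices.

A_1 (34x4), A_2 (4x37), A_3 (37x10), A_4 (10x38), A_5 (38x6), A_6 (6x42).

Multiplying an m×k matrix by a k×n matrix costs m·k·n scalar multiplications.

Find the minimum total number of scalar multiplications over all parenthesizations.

10632

Adjacent pairs: A_1A_2 = 34·4·37 = 5032; A_2A_3 = 4·37·10 = 1480; A_3A_4 = 37·10·38 = 14060; A_4A_5 = 10·38·6 = 2280; A_5A_6 = 38·6·42 = 9576.
Length 3: A_1..A_3: k=1: 0+1480+34·4·10=2840; k=2: 5032+0+34·37·10=17612 → min 2840 | A_2..A_4: k=2: 0+14060+4·37·38=19684; k=3: 1480+0+4·10·38=3000 → min 3000 | A_3..A_5: k=3: 0+2280+37·10·6=4500; k=4: 14060+0+37·38·6=22496 → min 4500 | A_4..A_6: k=4: 0+9576+10·38·42=25536; k=5: 2280+0+10·6·42=4800 → min 4800.
Length 4: A_1..A_4: k=1: 0+3000+34·4·38=8168; k=2: 5032+14060+34·37·38=66896; k=3: 2840+0+34·10·38=15760 → min 8168 | A_2..A_5: k=2: 0+4500+4·37·6=5388; k=3: 1480+2280+4·10·6=4000; k=4: 3000+0+4·38·6=3912 → min 3912 | A_3..A_6: k=3: 0+4800+37·10·42=20340; k=4: 14060+9576+37·38·42=82688; k=5: 4500+0+37·6·42=13824 → min 13824.
Length 5: A_1..A_5: k=1: 0+3912+34·4·6=4728; k=2: 5032+4500+34·37·6=17080; k=3: 2840+2280+34·10·6=7160; k=4: 8168+0+34·38·6=15920 → min 4728 | A_2..A_6: k=2: 0+13824+4·37·42=20040; k=3: 1480+4800+4·10·42=7960; k=4: 3000+9576+4·38·42=18960; k=5: 3912+0+4·6·42=4920 → min 4920.
Length 6: A_1..A_6: k=1: 0+4920+34·4·42=10632; k=2: 5032+13824+34·37·42=71692; k=3: 2840+4800+34·10·42=21920; k=4: 8168+9576+34·38·42=72008; k=5: 4728+0+34·6·42=13296 → min 10632.
Optimal order: (A_1 × ((((A_2 × A_3) × A_4) × A_5) × A_6)) with cost 10632.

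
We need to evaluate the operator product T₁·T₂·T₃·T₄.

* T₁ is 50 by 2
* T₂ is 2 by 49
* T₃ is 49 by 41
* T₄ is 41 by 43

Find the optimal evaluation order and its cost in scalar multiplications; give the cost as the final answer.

Adjacent pairs: T₁T₂ = 50·2·49 = 4900; T₂T₃ = 2·49·41 = 4018; T₃T₄ = 49·41·43 = 86387.
Length 3: T₁..T₃: k=1: 0+4018+50·2·41=8118; k=2: 4900+0+50·49·41=105350 → min 8118 | T₂..T₄: k=2: 0+86387+2·49·43=90601; k=3: 4018+0+2·41·43=7544 → min 7544.
Length 4: T₁..T₄: k=1: 0+7544+50·2·43=11844; k=2: 4900+86387+50·49·43=196637; k=3: 8118+0+50·41·43=96268 → min 11844.
Optimal parenthesization: (T₁·((T₂·T₃)·T₄)) with cost 11844.

11844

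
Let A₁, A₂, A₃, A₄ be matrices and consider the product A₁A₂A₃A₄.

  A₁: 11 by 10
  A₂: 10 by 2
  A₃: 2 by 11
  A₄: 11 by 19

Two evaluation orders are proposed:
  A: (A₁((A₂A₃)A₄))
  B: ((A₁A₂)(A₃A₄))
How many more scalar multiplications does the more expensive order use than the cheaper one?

Order A = (A₁((A₂A₃)A₄)): (A₂A₃): 10×2 by 2×11 → 10×11, cost 10·2·11 = 220; ((A₂A₃)A₄): 10×11 by 11×19 → 10×19, cost 10·11·19 = 2090; cumulative 2310; (A₁((A₂A₃)A₄)): 11×10 by 10×19 → 11×19, cost 11·10·19 = 2090; cumulative 4400. Total 4400.
Order B = ((A₁A₂)(A₃A₄)): (A₁A₂): 11×10 by 10×2 → 11×2, cost 11·10·2 = 220; (A₃A₄): 2×11 by 11×19 → 2×19, cost 2·11·19 = 418; ((A₁A₂)(A₃A₄)): 11×2 by 2×19 → 11×19, cost 11·2·19 = 418; cumulative 1056. Total 1056.
Difference: |4400 − 1056| = 3344.

3344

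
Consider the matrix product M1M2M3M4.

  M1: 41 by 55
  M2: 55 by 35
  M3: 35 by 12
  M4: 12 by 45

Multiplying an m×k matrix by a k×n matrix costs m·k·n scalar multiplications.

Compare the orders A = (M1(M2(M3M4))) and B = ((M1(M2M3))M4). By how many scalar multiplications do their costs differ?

Order A = (M1(M2(M3M4))): (M3M4): 35×12 by 12×45 → 35×45, cost 35·12·45 = 18900; (M2(M3M4)): 55×35 by 35×45 → 55×45, cost 55·35·45 = 86625; cumulative 105525; (M1(M2(M3M4))): 41×55 by 55×45 → 41×45, cost 41·55·45 = 101475; cumulative 207000. Total 207000.
Order B = ((M1(M2M3))M4): (M2M3): 55×35 by 35×12 → 55×12, cost 55·35·12 = 23100; (M1(M2M3)): 41×55 by 55×12 → 41×12, cost 41·55·12 = 27060; cumulative 50160; ((M1(M2M3))M4): 41×12 by 12×45 → 41×45, cost 41·12·45 = 22140; cumulative 72300. Total 72300.
Difference: |207000 − 72300| = 134700.

134700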